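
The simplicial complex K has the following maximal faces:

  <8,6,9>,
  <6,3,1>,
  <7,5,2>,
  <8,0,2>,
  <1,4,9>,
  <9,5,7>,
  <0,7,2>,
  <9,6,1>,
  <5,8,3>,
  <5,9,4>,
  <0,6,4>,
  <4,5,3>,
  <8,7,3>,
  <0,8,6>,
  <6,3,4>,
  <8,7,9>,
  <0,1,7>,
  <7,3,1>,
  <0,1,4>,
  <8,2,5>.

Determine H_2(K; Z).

H_2 = 0.

K has 10 vertices, 30 edges, 20 triangles.
rank ∂_2 = 20, rank ∂_3 = 0 ⇒ b_2 = 20 − 20 − 0 = 0. So H_2 ≅ 0.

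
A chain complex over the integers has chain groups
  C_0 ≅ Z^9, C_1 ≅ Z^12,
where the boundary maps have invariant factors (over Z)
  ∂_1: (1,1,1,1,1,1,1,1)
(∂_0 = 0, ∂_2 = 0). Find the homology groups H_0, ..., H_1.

H_0: b_0 = 9 − 0 − 8 = 1; torsion from ∂_1 factors > 1: none. So H_0 ≅ Z.
H_1: b_1 = 12 − 8 − 0 = 4; torsion from ∂_2 factors > 1: none. So H_1 ≅ Z^4.

H_0 ≅ Z,  H_1 ≅ Z^4.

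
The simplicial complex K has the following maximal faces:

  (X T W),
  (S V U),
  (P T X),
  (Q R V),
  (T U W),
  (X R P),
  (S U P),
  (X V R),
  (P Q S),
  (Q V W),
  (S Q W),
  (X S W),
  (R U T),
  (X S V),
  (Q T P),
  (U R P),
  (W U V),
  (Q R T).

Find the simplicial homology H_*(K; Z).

Order the vertices as P < Q < R < S < T < U < V < W < X. Listing each simplex with vertices in this order, K has dimension 2 with simplices:

  0-simplices (9): P, Q, R, S, T, U, V, W, X
  1-simplices (27): PQ, PR, PS, PT, PU, PX, QR, QS, QT, QV, QW, RT, RU, RV, RX, SU, SV, SW, SX, TU, TW, TX, UV, UW, VW, VX, WX
  2-simplices (18): PQS, PQT, PRU, PRX, PSU, PTX, QRT, QRV, QSW, QVW, RTU, RVX, SUV, SVX, SWX, TUW, TWX, UVW

so the chain groups are C_0 ≅ Z^9, C_1 ≅ Z^27, C_2 ≅ Z^18.

The boundary map ∂_1: C_1 → C_0 maps an edge to its endpoints' difference, ∂[p,q] = q − p. For instance
  ∂SV = V − S.
The resulting 9×27 matrix has rank 8, and its Smith normal form has invariant factors (1,1,1,1,1,1,1,1).

∂_2: C_2 → C_1 maps a triangle to the signed sum of its edges. For instance
  ∂PTX = TX − PX + PT,
  ∂QVW = VW − QW + QV.
As a 27×18 matrix over Z this has rank 18, with invariant factors (1,1,1,1,1,1,1,1,1,1,1,1,1,1,1,1,1,2).

Computing H_k = (kernel of ∂_k) / (image of ∂_{k+1}):

  H_0: rank C_0 − rank ∂_1 = 9 − 8 = 1, and the invariant factors of ∂_1 are all 1, so H_0 = Z.
  H_1: rank ker ∂_1 − rank ∂_2 = (27 − 8) − 18 = 1, and ∂_2 has invariant factor 2 > 1, so H_1 = Z ⊕ Z/2Z.
  H_2: rank ker ∂_2 − rank ∂_3 = (18 − 18) − 0 = 0, and there is no ∂_3, so H_2 = 0.

As a check, the Euler characteristic is 9 − 27 + 18 = 0, which agrees with 1 − 1 + 0 = 0.
(K is a triangulation of the Klein bottle.)

H_0 ≅ Z,  H_1 ≅ Z ⊕ Z/2Z,  H_2 = 0.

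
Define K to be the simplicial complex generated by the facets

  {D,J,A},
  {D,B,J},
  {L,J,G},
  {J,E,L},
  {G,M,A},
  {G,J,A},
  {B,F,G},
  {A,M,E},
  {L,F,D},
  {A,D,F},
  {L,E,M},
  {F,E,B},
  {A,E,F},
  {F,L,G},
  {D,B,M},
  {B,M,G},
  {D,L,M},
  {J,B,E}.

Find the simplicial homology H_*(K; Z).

H_0 = Z,  H_1 = Z^2,  H_2 = Z.

Order the vertices as A < B < D < E < F < G < J < L < M. Listing each simplex with vertices in this order, K has dimension 2 with simplices:

  0-simplices (9): A, B, D, E, F, G, J, L, M
  1-simplices (27): AD, AE, AF, AG, AJ, AM, BD, BE, BF, BG, BJ, BM, DF, DJ, DL, DM, EF, EJ, EL, EM, FG, FL, GJ, GL, GM, JL, LM
  2-simplices (18): ADF, ADJ, AEF, AEM, AGJ, AGM, BDJ, BDM, BEF, BEJ, BFG, BGM, DFL, DLM, EJL, ELM, FGL, GJL

Hence C_0 ≅ Z^9, C_1 ≅ Z^27, C_2 ≅ Z^18.

Boundary ∂_1: C_1 → C_0 is given by ∂[p,q] = [q] − [p]. For instance
  ∂EJ = J − E.
The resulting 9×27 matrix has rank 8, and its Smith normal form has invariant factors (1,1,1,1,1,1,1,1).

Boundary ∂_2: C_2 → C_1 maps a triangle to the signed sum of its edges. For instance
  ∂GJL = JL − GL + GJ,
  ∂BGM = GM − BM + BG.
As a 27×18 matrix over Z this has rank 17, with invariant factors (1,1,1,1,1,1,1,1,1,1,1,1,1,1,1,1,1).

From H_k ≅ ker(∂_k) / im(∂_{k+1}) we obtain:

  H_0: rank C_0 − rank ∂_1 = 9 − 8 = 1, and the invariant factors of ∂_1 are all 1, so H_0 = Z.
  H_1: rank ker ∂_1 − rank ∂_2 = (27 − 8) − 17 = 2, and the invariant factors of ∂_2 are all 1, so H_1 = Z^2.
  H_2: rank ker ∂_2 − rank ∂_3 = (18 − 17) − 0 = 1, and there is no ∂_3, so H_2 = Z.

As a check, the Euler characteristic is 9 − 27 + 18 = 0, which agrees with 1 − 2 + 1 = 0.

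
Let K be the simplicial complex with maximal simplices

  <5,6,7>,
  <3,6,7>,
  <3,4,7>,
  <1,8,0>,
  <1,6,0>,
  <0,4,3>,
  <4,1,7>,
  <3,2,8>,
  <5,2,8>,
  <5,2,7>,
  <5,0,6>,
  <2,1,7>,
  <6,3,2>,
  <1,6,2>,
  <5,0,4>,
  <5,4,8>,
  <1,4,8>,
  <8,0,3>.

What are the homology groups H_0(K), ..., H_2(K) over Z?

H_0 ≅ Z,  H_1 ≅ Z ⊕ Z/2,  H_2 = 0.

Take the total order 0 < 1 < 2 < 3 < 4 < 5 < 6 < 7 < 8 on the vertex set. Then K (dimension 2) consists of the simplices:

  0-simplices (9): [0], [1], [2], [3], [4], [5], [6], [7], [8]
  1-simplices (27): (27 of them)
  2-simplices (18): [0,1,6], [0,1,8], [0,3,4], [0,3,8], [0,4,5], [0,5,6], [1,2,6], [1,2,7], [1,4,7], [1,4,8], [2,3,6], [2,3,8], [2,5,7], [2,5,8], [3,4,7], [3,6,7], [4,5,8], [5,6,7]

so the chain groups are C_0 ≅ Z^9, C_1 ≅ Z^27, C_2 ≅ Z^18.

∂_1: C_1 → C_0 maps an edge to its endpoints' difference, ∂[p,q] = q − p.
The 9×27 boundary matrix has rank 8 and Smith normal form diag(1,1,1,1,1,1,1,1).

∂_2: C_2 → C_1 acts by ∂[p,q,r] = [q,r] − [p,r] + [p,q]. For instance
  ∂[1,2,7] = [2,7] − [1,7] + [1,2],
  ∂[1,4,7] = [4,7] − [1,7] + [1,4].
The resulting 27×18 matrix has rank 18, and its Smith normal form has invariant factors (1,1,1,1,1,1,1,1,1,1,1,1,1,1,1,1,1,2).

Computing H_k = (kernel of ∂_k) / (image of ∂_{k+1}):

  H_0: rank C_0 − rank ∂_1 = 9 − 8 = 1, and the invariant factors of ∂_1 are all 1, so H_0 = Z.
  H_1: rank ker ∂_1 − rank ∂_2 = (27 − 8) − 18 = 1, and ∂_2 has invariant factor 2 > 1, so H_1 = Z ⊕ Z/2.
  H_2: rank ker ∂_2 − rank ∂_3 = (18 − 18) − 0 = 0, and there is no ∂_3, so H_2 = 0.

(K is a triangulation of the Klein bottle.)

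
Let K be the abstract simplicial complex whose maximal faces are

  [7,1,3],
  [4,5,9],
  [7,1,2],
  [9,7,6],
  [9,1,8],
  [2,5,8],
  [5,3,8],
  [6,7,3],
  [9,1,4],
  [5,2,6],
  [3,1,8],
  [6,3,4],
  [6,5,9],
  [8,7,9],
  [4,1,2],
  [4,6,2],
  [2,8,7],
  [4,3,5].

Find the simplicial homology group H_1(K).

Fix the vertex order 1 < 2 < 3 < 4 < 5 < 6 < 7 < 8 < 9 and write every simplex with vertices in increasing order. Then dim K = 2 and the simplices of K are:

  0-simplices (9): [1], [2], [3], [4], [5], [6], [7], [8], [9]
  1-simplices (27): (27 of them)
  2-simplices (18): [1,2,4], [1,2,7], [1,3,7], [1,3,8], [1,4,9], [1,8,9], [2,4,6], [2,5,6], [2,5,8], [2,7,8], [3,4,5], [3,4,6], [3,5,8], [3,6,7], [4,5,9], [5,6,9], [6,7,9], [7,8,9]

giving chain groups C_0 ≅ Z^9, C_1 ≅ Z^27, C_2 ≅ Z^18.

The boundary map ∂_1: C_1 → C_0 maps an edge to its endpoints' difference, ∂[p,q] = q − p. For instance
  ∂[1,2] = [2] − [1].
As a 9×27 matrix over Z this has rank 8, with invariant factors (1,1,1,1,1,1,1,1).

Boundary ∂_2: C_2 → C_1 sends each 2-simplex [p,q,r] to [q,r] − [p,r] + [p,q]. For instance
  ∂[2,5,6] = [5,6] − [2,6] + [2,5],
  ∂[2,4,6] = [4,6] − [2,6] + [2,4].
The 27×18 boundary matrix has rank 18 and Smith normal form diag(1,1,1,1,1,1,1,1,1,1,1,1,1,1,1,1,1,2).

Now H_k = ker ∂_k / im ∂_{k+1}, so:

  H_1: rank ker ∂_1 − rank ∂_2 = (27 − 8) − 18 = 1, and ∂_2 has invariant factor 2 > 1, so H_1 = Z ⊕ Z/2.

(K is a triangulation of the Klein bottle.)

H_1 = Z ⊕ Z/2.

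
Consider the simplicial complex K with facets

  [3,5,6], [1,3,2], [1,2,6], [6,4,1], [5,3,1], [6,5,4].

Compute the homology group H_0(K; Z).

We work with the vertex ordering 1 < 2 < 3 < 4 < 5 < 6. The simplices of K, each written with vertices in increasing order, are:

  0-simplices (6): [1], [2], [3], [4], [5], [6]
  1-simplices (12): [1,2], [1,3], [1,4], [1,5], [1,6], [2,3], [2,6], [3,5], [3,6], [4,5], [4,6], [5,6]
  2-simplices (6): [1,2,3], [1,2,6], [1,3,5], [1,4,6], [3,5,6], [4,5,6]

so the chain groups are C_0 ≅ Z^6, C_1 ≅ Z^12, C_2 ≅ Z^6.

The boundary map ∂_1: C_1 → C_0 sends each edge [p,q] (with p < q) to q − p. For instance
  ∂[4,6] = [6] − [4].
The 6×12 boundary matrix has rank 5 and Smith normal form diag(1,1,1,1,1).

The boundary map ∂_2: C_2 → C_1 sends each 2-simplex [p,q,r] to [q,r] − [p,r] + [p,q]. For instance
  ∂[1,2,6] = [2,6] − [1,6] + [1,2],
  ∂[1,4,6] = [4,6] − [1,6] + [1,4].
The resulting 12×6 matrix has rank 6, and its Smith normal form has invariant factors (1,1,1,1,1,1).

Reading off H_k = ker ∂_k / im ∂_{k+1}:

  H_0: rank C_0 − rank ∂_1 = 6 − 5 = 1, and the invariant factors of ∂_1 are all 1, so H_0 ≅ Z.

(K is a triangulation of the cylinder S^1 x I.)

H_0 ≅ Z.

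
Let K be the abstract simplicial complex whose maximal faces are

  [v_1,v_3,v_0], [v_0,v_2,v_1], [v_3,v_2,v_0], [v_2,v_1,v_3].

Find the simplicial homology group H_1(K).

Take the total order v_0 < v_1 < v_2 < v_3 on the vertex set. Then K (dimension 2) consists of the simplices:

  0-simplices (4): [v_0], [v_1], [v_2], [v_3]
  1-simplices (6): [v_0,v_1], [v_0,v_2], [v_0,v_3], [v_1,v_2], [v_1,v_3], [v_2,v_3]
  2-simplices (4): [v_0,v_1,v_2], [v_0,v_1,v_3], [v_0,v_2,v_3], [v_1,v_2,v_3]

giving chain groups C_0 ≅ Z^4, C_1 ≅ Z^6, C_2 ≅ Z^4.

Boundary ∂_1: C_1 → C_0 is given by ∂[p,q] = [q] − [p]. For instance
  ∂[v_0,v_3] = [v_3] − [v_0].
The resulting 4×6 matrix has rank 3, and its Smith normal form has invariant factors (1,1,1).

The boundary map ∂_2: C_2 → C_1 acts by ∂[p,q,r] = [q,r] − [p,r] + [p,q]. For instance
  ∂[v_1,v_2,v_3] = [v_2,v_3] − [v_1,v_3] + [v_1,v_2],
  ∂[v_0,v_2,v_3] = [v_2,v_3] − [v_0,v_3] + [v_0,v_2].
The 6×4 boundary matrix has rank 3 and Smith normal form diag(1,1,1).

From H_k ≅ ker(∂_k) / im(∂_{k+1}) we obtain:

  H_1: rank ker ∂_1 − rank ∂_2 = (6 − 3) − 3 = 0, and the invariant factors of ∂_2 are all 1, so H_1 ≅ 0.

(K is a triangulation of the 2-sphere S^2.)

H_1 = 0.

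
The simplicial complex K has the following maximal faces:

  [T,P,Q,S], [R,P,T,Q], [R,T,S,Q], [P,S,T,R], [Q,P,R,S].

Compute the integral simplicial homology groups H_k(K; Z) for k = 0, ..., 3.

K has 5 vertices, 10 edges, 10 triangles, 5 3-simplices.
rank ∂_0 = 0, rank ∂_1 = 4 ⇒ b_0 = 5 − 0 − 4 = 1; all invariant factors of ∂_1 are 1 so no torsion. So H_0 ≅ Z.
rank ∂_1 = 4, rank ∂_2 = 6 ⇒ b_1 = 10 − 4 − 6 = 0; all invariant factors of ∂_2 are 1 so no torsion. So H_1 ≅ 0.
rank ∂_2 = 6, rank ∂_3 = 4 ⇒ b_2 = 10 − 6 − 4 = 0; all invariant factors of ∂_3 are 1 so no torsion. So H_2 ≅ 0.
rank ∂_3 = 4, rank ∂_4 = 0 ⇒ b_3 = 5 − 4 − 0 = 1. So H_3 ≅ Z.

H_0 ≅ Z,  H_1 = 0,  H_2 = 0,  H_3 ≅ Z.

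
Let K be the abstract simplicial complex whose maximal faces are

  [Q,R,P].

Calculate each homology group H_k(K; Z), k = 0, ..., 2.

Fix the vertex order P < Q < R and write every simplex with vertices in increasing order. Then dim K = 2 and the simplices of K are:

  0-simplices (3): P, Q, R
  1-simplices (3): PQ, PR, QR
  2-simplices (1): PQR

so the chain groups are C_0 ≅ Z^3, C_1 ≅ Z^3, C_2 ≅ Z^1.

∂_1: C_1 → C_0 sends each edge [p,q] (with p < q) to q − p. For instance
  ∂PR = R − P.
The resulting 3×3 matrix has rank 2, and its Smith normal form has invariant factors (1,1).

∂_2: C_2 → C_1 maps a triangle to the signed sum of its edges. For instance
  ∂PQR = QR − PR + PQ.
The 3×1 boundary matrix has rank 1 and Smith normal form diag(1).

Now H_k = ker ∂_k / im ∂_{k+1}, so:

  H_0: rank C_0 − rank ∂_1 = 3 − 2 = 1, and the invariant factors of ∂_1 are all 1, so H_0 = Z.
  H_1: rank ker ∂_1 − rank ∂_2 = (3 − 2) − 1 = 0, and the invariant factors of ∂_2 are all 1, so H_1 = 0.
  H_2: rank ker ∂_2 − rank ∂_3 = (1 − 1) − 0 = 0, and there is no ∂_3, so H_2 = 0.

(K is a triangulation of the 2-simplex.)

H_0 = Z,  H_1 = 0,  H_2 = 0.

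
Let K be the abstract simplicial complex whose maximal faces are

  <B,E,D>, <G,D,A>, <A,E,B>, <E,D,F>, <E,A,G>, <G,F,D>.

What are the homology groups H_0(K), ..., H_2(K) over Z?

We work with the vertex ordering A < B < D < E < F < G. The simplices of K, each written with vertices in increasing order, are:

  0-simplices (6): A, B, D, E, F, G
  1-simplices (12): AB, AD, AE, AG, BD, BE, DE, DF, DG, EF, EG, FG
  2-simplices (6): ABE, ADG, AEG, BDE, DEF, DFG

Hence C_0 ≅ Z^6, C_1 ≅ Z^12, C_2 ≅ Z^6.

Boundary ∂_1: C_1 → C_0 is given by ∂[p,q] = [q] − [p].
This gives a 6×12 integer matrix of rank 5; reducing to Smith normal form yields diagonal entries (1,1,1,1,1).

Boundary ∂_2: C_2 → C_1 acts by ∂[p,q,r] = [q,r] − [p,r] + [p,q]. For instance
  ∂DEF = EF − DF + DE,
  ∂AEG = EG − AG + AE.
As a 12×6 matrix over Z this has rank 6, with invariant factors (1,1,1,1,1,1).

From H_k ≅ ker(∂_k) / im(∂_{k+1}) we obtain:

  H_0: rank C_0 − rank ∂_1 = 6 − 5 = 1, and the invariant factors of ∂_1 are all 1, so H_0 ≅ Z.
  H_1: rank ker ∂_1 − rank ∂_2 = (12 − 5) − 6 = 1, and the invariant factors of ∂_2 are all 1, so H_1 ≅ Z.
  H_2: rank ker ∂_2 − rank ∂_3 = (6 − 6) − 0 = 0, and there is no ∂_3, so H_2 ≅ 0.

As a check, the Euler characteristic is 6 − 12 + 6 = 0, which agrees with 1 − 1 + 0 = 0.

H_0 = Z,  H_1 = Z,  H_2 = 0.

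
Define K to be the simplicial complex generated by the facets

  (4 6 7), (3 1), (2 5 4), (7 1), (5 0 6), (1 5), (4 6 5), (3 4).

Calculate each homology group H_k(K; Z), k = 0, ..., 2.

H_0 ≅ Z,  H_1 ≅ Z^2,  H_2 = 0.

Take the total order 0 < 1 < 2 < 3 < 4 < 5 < 6 < 7 on the vertex set. Then K (dimension 2) consists of the simplices:

  0-simplices (8): [0], [1], [2], [3], [4], [5], [6], [7]
  1-simplices (13): [0,5], [0,6], [1,3], [1,5], [1,7], [2,4], [2,5], [3,4], [4,5], [4,6], [4,7], [5,6], [6,7]
  2-simplices (4): [0,5,6], [2,4,5], [4,5,6], [4,6,7]

giving chain groups C_0 ≅ Z^8, C_1 ≅ Z^13, C_2 ≅ Z^4.

∂_1: C_1 → C_0 is given by ∂[p,q] = [q] − [p]. For instance
  ∂[1,5] = [5] − [1].
The resulting 8×13 matrix has rank 7, and its Smith normal form has invariant factors (1,1,1,1,1,1,1).

The boundary map ∂_2: C_2 → C_1 sends each 2-simplex [p,q,r] to [q,r] − [p,r] + [p,q]. For instance
  ∂[4,6,7] = [6,7] − [4,7] + [4,6],
  ∂[2,4,5] = [4,5] − [2,5] + [2,4].
This gives a 13×4 integer matrix of rank 4; reducing to Smith normal form yields diagonal entries (1,1,1,1).

Computing H_k = (kernel of ∂_k) / (image of ∂_{k+1}):

  H_0: rank C_0 − rank ∂_1 = 8 − 7 = 1, and the invariant factors of ∂_1 are all 1, so H_0 ≅ Z.
  H_1: rank ker ∂_1 − rank ∂_2 = (13 − 7) − 4 = 2, and the invariant factors of ∂_2 are all 1, so H_1 ≅ Z^2.
  H_2: rank ker ∂_2 − rank ∂_3 = (4 − 4) − 0 = 0, and there is no ∂_3, so H_2 ≅ 0.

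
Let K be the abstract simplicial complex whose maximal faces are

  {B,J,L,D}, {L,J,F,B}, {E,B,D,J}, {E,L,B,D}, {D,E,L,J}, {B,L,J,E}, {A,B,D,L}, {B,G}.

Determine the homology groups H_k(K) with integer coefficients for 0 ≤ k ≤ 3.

H_0 = Z,  H_1 = 0,  H_2 = 0,  H_3 = Z.

We work with the vertex ordering A < B < D < E < F < G < J < L. The simplices of K, each written with vertices in increasing order, are:

  0-simplices (8): A, B, D, E, F, G, J, L
  1-simplices (17): AB, AD, AL, BD, BE, BF, BG, BJ, BL, DE, DJ, DL, EJ, EL, FJ, FL, JL
  2-simplices (16): ABD, ABL, ADL, BDE, BDJ, BDL, BEJ, BEL, BFJ, BFL, BJL, DEJ, DEL, DJL, EJL, FJL
  3-simplices (7): ABDL, BDEJ, BDEL, BDJL, BEJL, BFJL, DEJL

Hence C_0 ≅ Z^8, C_1 ≅ Z^17, C_2 ≅ Z^16, C_3 ≅ Z^7.

The boundary map ∂_1: C_1 → C_0 is given by ∂[p,q] = [q] − [p].
The 8×17 boundary matrix has rank 7 and Smith normal form diag(1,1,1,1,1,1,1).

∂_2: C_2 → C_1 sends each 2-simplex [p,q,r] to [q,r] − [p,r] + [p,q]. For instance
  ∂DEL = EL − DL + DE,
  ∂BJL = JL − BL + BJ.
As a 17×16 matrix over Z this has rank 10, with invariant factors (1,1,1,1,1,1,1,1,1,1).

Boundary ∂_3: C_3 → C_2 sends each 3-simplex σ to the alternating sum Σ_i (−1)^i (σ with its i-th vertex removed). For instance
  ∂ABDL = BDL − ADL + ABL − ABD,
  ∂BDJL = DJL − BJL + BDL − BDJ.
The resulting 16×7 matrix has rank 6, and its Smith normal form has invariant factors (1,1,1,1,1,1).

Computing H_k = (kernel of ∂_k) / (image of ∂_{k+1}):

  H_0: rank C_0 − rank ∂_1 = 8 − 7 = 1, and the invariant factors of ∂_1 are all 1, so H_0 = Z.
  H_1: rank ker ∂_1 − rank ∂_2 = (17 − 7) − 10 = 0, and the invariant factors of ∂_2 are all 1, so H_1 = 0.
  H_2: rank ker ∂_2 − rank ∂_3 = (16 − 10) − 6 = 0, and the invariant factors of ∂_3 are all 1, so H_2 = 0.
  H_3: rank ker ∂_3 − rank ∂_4 = (7 − 6) − 0 = 1, and there is no ∂_4, so H_3 = Z.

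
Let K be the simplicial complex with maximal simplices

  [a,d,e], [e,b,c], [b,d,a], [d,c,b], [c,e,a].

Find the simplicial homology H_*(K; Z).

Fix the vertex order a < b < c < d < e and write every simplex with vertices in increasing order. Then dim K = 2 and the simplices of K are:

  0-simplices (5): a, b, c, d, e
  1-simplices (10): ab, ac, ad, ae, bc, bd, be, cd, ce, de
  2-simplices (5): abd, ace, ade, bcd, bce

Hence C_0 ≅ Z^5, C_1 ≅ Z^10, C_2 ≅ Z^5.

Boundary ∂_1: C_1 → C_0 sends each edge [p,q] (with p < q) to q − p.
The 5×10 boundary matrix has rank 4 and Smith normal form diag(1,1,1,1).

The boundary map ∂_2: C_2 → C_1 acts by ∂[p,q,r] = [q,r] − [p,r] + [p,q]. For instance
  ∂ade = de − ae + ad,
  ∂bce = ce − be + bc.
This gives a 10×5 integer matrix of rank 5; reducing to Smith normal form yields diagonal entries (1,1,1,1,1).

Computing H_k = (kernel of ∂_k) / (image of ∂_{k+1}):

  H_0: rank C_0 − rank ∂_1 = 5 − 4 = 1, and the invariant factors of ∂_1 are all 1, so H_0 ≅ Z.
  H_1: rank ker ∂_1 − rank ∂_2 = (10 − 4) − 5 = 1, and the invariant factors of ∂_2 are all 1, so H_1 ≅ Z.
  H_2: rank ker ∂_2 − rank ∂_3 = (5 − 5) − 0 = 0, and there is no ∂_3, so H_2 ≅ 0.

H_0 = Z,  H_1 = Z,  H_2 = 0.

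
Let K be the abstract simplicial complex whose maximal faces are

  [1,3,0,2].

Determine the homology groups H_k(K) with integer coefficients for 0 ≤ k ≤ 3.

H_0 = Z,  H_1 = 0,  H_2 = 0,  H_3 = 0.

Fix the vertex order 0 < 1 < 2 < 3 and write every simplex with vertices in increasing order. Then dim K = 3 and the simplices of K are:

  0-simplices (4): [0], [1], [2], [3]
  1-simplices (6): [0,1], [0,2], [0,3], [1,2], [1,3], [2,3]
  2-simplices (4): [0,1,2], [0,1,3], [0,2,3], [1,2,3]
  3-simplices (1): [0,1,2,3]

Hence C_0 ≅ Z^4, C_1 ≅ Z^6, C_2 ≅ Z^4, C_3 ≅ Z^1.

∂_1: C_1 → C_0 is given by ∂[p,q] = [q] − [p]. For instance
  ∂[0,3] = [3] − [0].
As a 4×6 matrix over Z this has rank 3, with invariant factors (1,1,1).

Boundary ∂_2: C_2 → C_1 acts by ∂[p,q,r] = [q,r] − [p,r] + [p,q]. For instance
  ∂[0,1,2] = [1,2] − [0,2] + [0,1],
  ∂[1,2,3] = [2,3] − [1,3] + [1,2].
This gives a 6×4 integer matrix of rank 3; reducing to Smith normal form yields diagonal entries (1,1,1).

The boundary map ∂_3: C_3 → C_2 sends each 3-simplex σ to the alternating sum Σ_i (−1)^i (σ with its i-th vertex removed). For instance
  ∂[0,1,2,3] = [1,2,3] − [0,2,3] + [0,1,3] − [0,1,2].
As a 4×1 matrix over Z this has rank 1, with invariant factors (1).

From H_k ≅ ker(∂_k) / im(∂_{k+1}) we obtain:

  H_0: rank C_0 − rank ∂_1 = 4 − 3 = 1, and the invariant factors of ∂_1 are all 1, so H_0 ≅ Z.
  H_1: rank ker ∂_1 − rank ∂_2 = (6 − 3) − 3 = 0, and the invariant factors of ∂_2 are all 1, so H_1 ≅ 0.
  H_2: rank ker ∂_2 − rank ∂_3 = (4 − 3) − 1 = 0, and the invariant factors of ∂_3 are all 1, so H_2 ≅ 0.
  H_3: rank ker ∂_3 − rank ∂_4 = (1 − 1) − 0 = 0, and there is no ∂_4, so H_3 ≅ 0.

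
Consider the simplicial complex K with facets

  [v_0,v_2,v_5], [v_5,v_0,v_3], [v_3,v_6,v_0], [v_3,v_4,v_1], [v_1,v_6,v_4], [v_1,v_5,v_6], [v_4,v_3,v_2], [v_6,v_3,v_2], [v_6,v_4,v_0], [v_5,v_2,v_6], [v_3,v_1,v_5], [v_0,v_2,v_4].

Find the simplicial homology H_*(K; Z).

H_0 ≅ Z,  H_1 ≅ Z/2,  H_2 = 0.

K has 7 vertices, 18 edges, 12 triangles.
rank ∂_0 = 0, rank ∂_1 = 6 ⇒ b_0 = 7 − 0 − 6 = 1; all invariant factors of ∂_1 are 1 so no torsion. So H_0 = Z.
rank ∂_1 = 6, rank ∂_2 = 12 ⇒ b_1 = 18 − 6 − 12 = 0; ∂_2 has invariant factor(s) [2] giving torsion. So H_1 = Z/2.
rank ∂_2 = 12, rank ∂_3 = 0 ⇒ b_2 = 12 − 12 − 0 = 0. So H_2 = 0.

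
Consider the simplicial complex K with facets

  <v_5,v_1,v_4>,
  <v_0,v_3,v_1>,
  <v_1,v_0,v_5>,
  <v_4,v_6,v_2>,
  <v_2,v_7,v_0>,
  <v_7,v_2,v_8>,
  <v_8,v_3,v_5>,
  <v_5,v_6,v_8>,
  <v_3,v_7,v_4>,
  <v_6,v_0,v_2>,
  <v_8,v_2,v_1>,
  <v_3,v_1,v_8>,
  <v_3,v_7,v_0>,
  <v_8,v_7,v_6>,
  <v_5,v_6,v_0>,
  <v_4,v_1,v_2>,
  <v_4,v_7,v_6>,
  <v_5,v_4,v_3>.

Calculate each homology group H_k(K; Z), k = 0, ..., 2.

H_0 ≅ Z,  H_1 ≅ Z ⊕ Z/2Z,  H_2 = 0.

Fix the vertex order v_0 < v_1 < v_2 < v_3 < v_4 < v_5 < v_6 < v_7 < v_8 and write every simplex with vertices in increasing order. Then dim K = 2 and the simplices of K are:

  0-simplices (9): [v_0], [v_1], [v_2], [v_3], [v_4], [v_5], [v_6], [v_7], [v_8]
  1-simplices (27): (27 of them)
  2-simplices (18): (18 of them)

Hence C_0 ≅ Z^9, C_1 ≅ Z^27, C_2 ≅ Z^18.

The boundary map ∂_1: C_1 → C_0 sends each edge [p,q] (with p < q) to q − p.
As a 9×27 matrix over Z this has rank 8, with invariant factors (1,1,1,1,1,1,1,1).

The boundary map ∂_2: C_2 → C_1 sends each 2-simplex [p,q,r] to [q,r] − [p,r] + [p,q]. For instance
  ∂[v_0,v_1,v_3] = [v_1,v_3] − [v_0,v_3] + [v_0,v_1],
  ∂[v_1,v_3,v_8] = [v_3,v_8] − [v_1,v_8] + [v_1,v_3].
The 27×18 boundary matrix has rank 18 and Smith normal form diag(1,1,1,1,1,1,1,1,1,1,1,1,1,1,1,1,1,2).

Computing H_k = (kernel of ∂_k) / (image of ∂_{k+1}):

  H_0: rank C_0 − rank ∂_1 = 9 − 8 = 1, and the invariant factors of ∂_1 are all 1, so H_0 = Z.
  H_1: rank ker ∂_1 − rank ∂_2 = (27 − 8) − 18 = 1, and ∂_2 has invariant factor 2 > 1, so H_1 = Z ⊕ Z/2Z.
  H_2: rank ker ∂_2 − rank ∂_3 = (18 − 18) − 0 = 0, and there is no ∂_3, so H_2 = 0.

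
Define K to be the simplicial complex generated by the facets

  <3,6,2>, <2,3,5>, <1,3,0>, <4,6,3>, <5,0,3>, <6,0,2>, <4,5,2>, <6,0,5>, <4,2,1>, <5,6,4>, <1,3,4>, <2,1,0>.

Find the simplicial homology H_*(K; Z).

Order the vertices as 0 < 1 < 2 < 3 < 4 < 5 < 6. Listing each simplex with vertices in this order, K has dimension 2 with simplices:

  0-simplices (7): [0], [1], [2], [3], [4], [5], [6]
  1-simplices (18): [0,1], [0,2], [0,3], [0,5], [0,6], [1,2], [1,3], [1,4], [2,3], [2,4], [2,5], [2,6], [3,4], [3,5], [3,6], [4,5], [4,6], [5,6]
  2-simplices (12): [0,1,2], [0,1,3], [0,2,6], [0,3,5], [0,5,6], [1,2,4], [1,3,4], [2,3,5], [2,3,6], [2,4,5], [3,4,6], [4,5,6]

Hence C_0 ≅ Z^7, C_1 ≅ Z^18, C_2 ≅ Z^12.

∂_1: C_1 → C_0 maps an edge to its endpoints' difference, ∂[p,q] = q − p. For instance
  ∂[3,5] = [5] − [3].
The resulting 7×18 matrix has rank 6, and its Smith normal form has invariant factors (1,1,1,1,1,1).

∂_2: C_2 → C_1 acts by ∂[p,q,r] = [q,r] − [p,r] + [p,q]. For instance
  ∂[0,1,3] = [1,3] − [0,3] + [0,1],
  ∂[0,5,6] = [5,6] − [0,6] + [0,5].
This gives a 18×12 integer matrix of rank 12; reducing to Smith normal form yields diagonal entries (1,1,1,1,1,1,1,1,1,1,1,2).

From H_k ≅ ker(∂_k) / im(∂_{k+1}) we obtain:

  H_0: rank C_0 − rank ∂_1 = 7 − 6 = 1, and the invariant factors of ∂_1 are all 1, so H_0 ≅ Z.
  H_1: rank ker ∂_1 − rank ∂_2 = (18 − 6) − 12 = 0, and ∂_2 has invariant factor 2 > 1, so H_1 ≅ Z/2.
  H_2: rank ker ∂_2 − rank ∂_3 = (12 − 12) − 0 = 0, and there is no ∂_3, so H_2 ≅ 0.

(K is a triangulation of the real projective plane RP^2.)

H_0 = Z,  H_1 = Z/2,  H_2 = 0.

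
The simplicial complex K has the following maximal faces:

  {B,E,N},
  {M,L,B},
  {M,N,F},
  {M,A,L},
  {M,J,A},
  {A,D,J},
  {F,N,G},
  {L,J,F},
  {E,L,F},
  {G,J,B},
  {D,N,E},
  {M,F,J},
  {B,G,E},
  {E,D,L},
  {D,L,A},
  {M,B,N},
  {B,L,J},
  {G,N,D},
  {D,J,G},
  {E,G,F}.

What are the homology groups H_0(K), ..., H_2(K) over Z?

We work with the vertex ordering A < B < D < E < F < G < J < L < M < N. The simplices of K, each written with vertices in increasing order, are:

  0-simplices (10): A, B, D, E, F, G, J, L, M, N
  1-simplices (30): AD, AJ, AL, AM, BE, BG, BJ, BL, BM, BN, DE, DG, DJ, DL, DN, EF, EG, EL, EN, FG, FJ, FL, FM, FN, GJ, GN, JL, JM, LM, MN
  2-simplices (20): ADJ, ADL, AJM, ALM, BEG, BEN, BGJ, BJL, BLM, BMN, DEL, DEN, DGJ, DGN, EFG, EFL, FGN, FJL, FJM, FMN

so the chain groups are C_0 ≅ Z^10, C_1 ≅ Z^30, C_2 ≅ Z^20.

The boundary map ∂_1: C_1 → C_0 sends each edge [p,q] (with p < q) to q − p.
The resulting 10×30 matrix has rank 9, and its Smith normal form has invariant factors (1,1,1,1,1,1,1,1,1).

∂_2: C_2 → C_1 acts by ∂[p,q,r] = [q,r] − [p,r] + [p,q]. For instance
  ∂ADL = DL − AL + AD,
  ∂AJM = JM − AM + AJ.
As a 30×20 matrix over Z this has rank 20, with invariant factors (1,1,1,1,1,1,1,1,1,1,1,1,1,1,1,1,1,1,1,2).

From H_k ≅ ker(∂_k) / im(∂_{k+1}) we obtain:

  H_0: rank C_0 − rank ∂_1 = 10 − 9 = 1, and the invariant factors of ∂_1 are all 1, so H_0 = Z.
  H_1: rank ker ∂_1 − rank ∂_2 = (30 − 9) − 20 = 1, and ∂_2 has invariant factor 2 > 1, so H_1 = Z × Z/2.
  H_2: rank ker ∂_2 − rank ∂_3 = (20 − 20) − 0 = 0, and there is no ∂_3, so H_2 = 0.

H_0 ≅ Z,  H_1 ≅ Z × Z/2,  H_2 = 0.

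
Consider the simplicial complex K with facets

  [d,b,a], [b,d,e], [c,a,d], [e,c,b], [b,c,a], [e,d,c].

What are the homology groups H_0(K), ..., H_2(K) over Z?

H_0 = Z,  H_1 = 0,  H_2 = Z.

Take the total order a < b < c < d < e on the vertex set. Then K (dimension 2) consists of the simplices:

  0-simplices (5): a, b, c, d, e
  1-simplices (9): ab, ac, ad, bc, bd, be, cd, ce, de
  2-simplices (6): abc, abd, acd, bce, bde, cde

Hence C_0 ≅ Z^5, C_1 ≅ Z^9, C_2 ≅ Z^6.

Boundary ∂_1: C_1 → C_0 maps an edge to its endpoints' difference, ∂[p,q] = q − p. For instance
  ∂bd = d − b.
The 5×9 boundary matrix has rank 4 and Smith normal form diag(1,1,1,1).

∂_2: C_2 → C_1 sends each 2-simplex [p,q,r] to [q,r] − [p,r] + [p,q]. For instance
  ∂acd = cd − ad + ac,
  ∂bce = ce − be + bc.
The resulting 9×6 matrix has rank 5, and its Smith normal form has invariant factors (1,1,1,1,1).

Computing H_k = (kernel of ∂_k) / (image of ∂_{k+1}):

  H_0: rank C_0 − rank ∂_1 = 5 − 4 = 1, and the invariant factors of ∂_1 are all 1, so H_0 = Z.
  H_1: rank ker ∂_1 − rank ∂_2 = (9 − 4) − 5 = 0, and the invariant factors of ∂_2 are all 1, so H_1 = 0.
  H_2: rank ker ∂_2 − rank ∂_3 = (6 − 5) − 0 = 1, and there is no ∂_3, so H_2 = Z.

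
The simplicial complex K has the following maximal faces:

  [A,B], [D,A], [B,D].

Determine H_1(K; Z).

Fix the vertex order A < B < D and write every simplex with vertices in increasing order. Then dim K = 1 and the simplices of K are:

  0-simplices (3): A, B, D
  1-simplices (3): AB, AD, BD

so the chain groups are C_0 ≅ Z^3, C_1 ≅ Z^3.

Boundary ∂_1: C_1 → C_0 is given by ∂[p,q] = [q] − [p]. For instance
  ∂AD = D − A.
The resulting 3×3 matrix has rank 2, and its Smith normal form has invariant factors (1,1).

Computing H_k = (kernel of ∂_k) / (image of ∂_{k+1}):

  H_1: rank ker ∂_1 − rank ∂_2 = (3 − 2) − 0 = 1, and there is no ∂_2, so H_1 ≅ Z.

(K is a triangulation of the circle S^1.)

H_1 = Z.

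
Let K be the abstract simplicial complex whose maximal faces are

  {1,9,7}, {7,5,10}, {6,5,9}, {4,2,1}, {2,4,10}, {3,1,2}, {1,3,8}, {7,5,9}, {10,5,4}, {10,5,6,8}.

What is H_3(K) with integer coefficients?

H_3 = 0.

We work with the vertex ordering 1 < 2 < 3 < 4 < 5 < 6 < 7 < 8 < 9 < 10. The simplices of K, each written with vertices in increasing order, are:

  0-simplices (10): [1], [2], [3], [4], [5], [6], [7], [8], [9], [10]
  1-simplices (23): (23 of them)
  2-simplices (13): [1,2,3], [1,2,4], [1,3,8], [1,7,9], [2,4,10], [4,5,10], [5,6,8], [5,6,9], [5,6,10], [5,7,9], [5,7,10], [5,8,10], [6,8,10]
  3-simplices (1): [5,6,8,10]

giving chain groups C_0 ≅ Z^10, C_1 ≅ Z^23, C_2 ≅ Z^13, C_3 ≅ Z^1.

∂_1: C_1 → C_0 is given by ∂[p,q] = [q] − [p]. For instance
  ∂[1,7] = [7] − [1].
As a 10×23 matrix over Z this has rank 9, with invariant factors (1,1,1,1,1,1,1,1,1).

∂_2: C_2 → C_1 maps a triangle to the signed sum of its edges. For instance
  ∂[5,7,9] = [7,9] − [5,9] + [5,7],
  ∂[5,6,9] = [6,9] − [5,9] + [5,6].
As a 23×13 matrix over Z this has rank 12, with invariant factors (1,1,1,1,1,1,1,1,1,1,1,1).

Boundary ∂_3: C_3 → C_2 sends each 3-simplex σ to the alternating sum Σ_i (−1)^i (σ with its i-th vertex removed). For instance
  ∂[5,6,8,10] = [6,8,10] − [5,8,10] + [5,6,10] − [5,6,8].
The resulting 13×1 matrix has rank 1, and its Smith normal form has invariant factors (1).

Now H_k = ker ∂_k / im ∂_{k+1}, so:

  H_3: rank ker ∂_3 − rank ∂_4 = (1 − 1) − 0 = 0, and there is no ∂_4, so H_3 = 0.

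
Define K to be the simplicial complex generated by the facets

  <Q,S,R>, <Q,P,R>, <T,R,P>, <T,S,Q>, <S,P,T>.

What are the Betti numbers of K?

K has 5 vertices, 10 edges, 5 triangles.
rank ∂_0 = 0, rank ∂_1 = 4 ⇒ b_0 = 5 − 0 − 4 = 1; all invariant factors of ∂_1 are 1 so no torsion. So H_0 = Z.
rank ∂_1 = 4, rank ∂_2 = 5 ⇒ b_1 = 10 − 4 − 5 = 1; all invariant factors of ∂_2 are 1 so no torsion. So H_1 = Z.
rank ∂_2 = 5, rank ∂_3 = 0 ⇒ b_2 = 5 − 5 − 0 = 0. So H_2 = 0.

b_0 = 1, b_1 = 1, b_2 = 0.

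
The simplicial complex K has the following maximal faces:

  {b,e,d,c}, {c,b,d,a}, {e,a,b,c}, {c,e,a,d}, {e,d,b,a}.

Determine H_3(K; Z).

H_3 ≅ Z.

We work with the vertex ordering a < b < c < d < e. The simplices of K, each written with vertices in increasing order, are:

  0-simplices (5): a, b, c, d, e
  1-simplices (10): ab, ac, ad, ae, bc, bd, be, cd, ce, de
  2-simplices (10): abc, abd, abe, acd, ace, ade, bcd, bce, bde, cde
  3-simplices (5): abcd, abce, abde, acde, bcde

Hence C_0 ≅ Z^5, C_1 ≅ Z^10, C_2 ≅ Z^10, C_3 ≅ Z^5.

∂_1: C_1 → C_0 is given by ∂[p,q] = [q] − [p]. For instance
  ∂be = e − b.
This gives a 5×10 integer matrix of rank 4; reducing to Smith normal form yields diagonal entries (1,1,1,1).

The boundary map ∂_2: C_2 → C_1 acts by ∂[p,q,r] = [q,r] − [p,r] + [p,q]. For instance
  ∂ace = ce − ae + ac,
  ∂abd = bd − ad + ab.
This gives a 10×10 integer matrix of rank 6; reducing to Smith normal form yields diagonal entries (1,1,1,1,1,1).

∂_3: C_3 → C_2 sends each 3-simplex σ to the alternating sum Σ_i (−1)^i (σ with its i-th vertex removed). For instance
  ∂abcd = bcd − acd + abd − abc,
  ∂abde = bde − ade + abe − abd.
As a 10×5 matrix over Z this has rank 4, with invariant factors (1,1,1,1).

Now H_k = ker ∂_k / im ∂_{k+1}, so:

  H_3: rank ker ∂_3 − rank ∂_4 = (5 − 4) − 0 = 1, and there is no ∂_4, so H_3 ≅ Z.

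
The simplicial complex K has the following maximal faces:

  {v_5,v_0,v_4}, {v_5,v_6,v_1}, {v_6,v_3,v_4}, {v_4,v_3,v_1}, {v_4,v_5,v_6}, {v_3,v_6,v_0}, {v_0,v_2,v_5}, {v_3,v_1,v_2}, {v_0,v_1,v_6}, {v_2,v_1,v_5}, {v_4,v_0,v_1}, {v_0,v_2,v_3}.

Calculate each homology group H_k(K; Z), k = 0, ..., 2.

Take the total order v_0 < v_1 < v_2 < v_3 < v_4 < v_5 < v_6 on the vertex set. Then K (dimension 2) consists of the simplices:

  0-simplices (7): [v_0], [v_1], [v_2], [v_3], [v_4], [v_5], [v_6]
  1-simplices (18): (18 of them)
  2-simplices (12): (12 of them)

Hence C_0 ≅ Z^7, C_1 ≅ Z^18, C_2 ≅ Z^12.

∂_1: C_1 → C_0 sends each edge [p,q] (with p < q) to q − p.
The 7×18 boundary matrix has rank 6 and Smith normal form diag(1,1,1,1,1,1).

The boundary map ∂_2: C_2 → C_1 sends each 2-simplex [p,q,r] to [q,r] − [p,r] + [p,q]. For instance
  ∂[v_1,v_2,v_5] = [v_2,v_5] − [v_1,v_5] + [v_1,v_2],
  ∂[v_0,v_2,v_3] = [v_2,v_3] − [v_0,v_3] + [v_0,v_2].
The 18×12 boundary matrix has rank 12 and Smith normal form diag(1,1,1,1,1,1,1,1,1,1,1,2).

Reading off H_k = ker ∂_k / im ∂_{k+1}:

  H_0: rank C_0 − rank ∂_1 = 7 − 6 = 1, and the invariant factors of ∂_1 are all 1, so H_0 ≅ Z.
  H_1: rank ker ∂_1 − rank ∂_2 = (18 − 6) − 12 = 0, and ∂_2 has invariant factor 2 > 1, so H_1 ≅ Z/2Z.
  H_2: rank ker ∂_2 − rank ∂_3 = (12 − 12) − 0 = 0, and there is no ∂_3, so H_2 ≅ 0.

H_0 ≅ Z,  H_1 ≅ Z/2Z,  H_2 = 0.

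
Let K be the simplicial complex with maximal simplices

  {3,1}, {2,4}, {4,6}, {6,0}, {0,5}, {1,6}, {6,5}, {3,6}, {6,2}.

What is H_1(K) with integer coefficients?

We work with the vertex ordering 0 < 1 < 2 < 3 < 4 < 5 < 6. The simplices of K, each written with vertices in increasing order, are:

  0-simplices (7): [0], [1], [2], [3], [4], [5], [6]
  1-simplices (9): [0,5], [0,6], [1,3], [1,6], [2,4], [2,6], [3,6], [4,6], [5,6]

giving chain groups C_0 ≅ Z^7, C_1 ≅ Z^9.

∂_1: C_1 → C_0 maps an edge to its endpoints' difference, ∂[p,q] = q − p.
This gives a 7×9 integer matrix of rank 6; reducing to Smith normal form yields diagonal entries (1,1,1,1,1,1).

From H_k ≅ ker(∂_k) / im(∂_{k+1}) we obtain:

  H_1: rank ker ∂_1 − rank ∂_2 = (9 − 6) − 0 = 3, and there is no ∂_2, so H_1 = Z^3.

H_1 = Z^3.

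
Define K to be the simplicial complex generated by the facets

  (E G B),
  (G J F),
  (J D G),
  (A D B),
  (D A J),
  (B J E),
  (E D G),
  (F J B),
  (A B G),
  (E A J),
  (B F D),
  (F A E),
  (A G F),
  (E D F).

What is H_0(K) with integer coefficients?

Order the vertices as A < B < D < E < F < G < J. Listing each simplex with vertices in this order, K has dimension 2 with simplices:

  0-simplices (7): A, B, D, E, F, G, J
  1-simplices (21): AB, AD, AE, AF, AG, AJ, BD, BE, BF, BG, BJ, DE, DF, DG, DJ, EF, EG, EJ, FG, FJ, GJ
  2-simplices (14): ABD, ABG, ADJ, AEF, AEJ, AFG, BDF, BEG, BEJ, BFJ, DEF, DEG, DGJ, FGJ

so the chain groups are C_0 ≅ Z^7, C_1 ≅ Z^21, C_2 ≅ Z^14.

Boundary ∂_1: C_1 → C_0 is given by ∂[p,q] = [q] − [p].
The 7×21 boundary matrix has rank 6 and Smith normal form diag(1,1,1,1,1,1).

Boundary ∂_2: C_2 → C_1 maps a triangle to the signed sum of its edges. For instance
  ∂DEF = EF − DF + DE,
  ∂ABG = BG − AG + AB.
The 21×14 boundary matrix has rank 13 and Smith normal form diag(1,1,1,1,1,1,1,1,1,1,1,1,1).

Computing H_k = (kernel of ∂_k) / (image of ∂_{k+1}):

  H_0: rank C_0 − rank ∂_1 = 7 − 6 = 1, and the invariant factors of ∂_1 are all 1, so H_0 ≅ Z.

H_0 = Z.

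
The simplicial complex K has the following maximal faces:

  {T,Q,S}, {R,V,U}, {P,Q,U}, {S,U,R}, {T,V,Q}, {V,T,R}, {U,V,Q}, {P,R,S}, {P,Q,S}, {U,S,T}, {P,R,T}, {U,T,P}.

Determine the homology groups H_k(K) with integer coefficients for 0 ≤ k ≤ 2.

H_0 ≅ Z,  H_1 ≅ Z/2,  H_2 = 0.

We work with the vertex ordering P < Q < R < S < T < U < V. The simplices of K, each written with vertices in increasing order, are:

  0-simplices (7): P, Q, R, S, T, U, V
  1-simplices (18): PQ, PR, PS, PT, PU, QS, QT, QU, QV, RS, RT, RU, RV, ST, SU, TU, TV, UV
  2-simplices (12): PQS, PQU, PRS, PRT, PTU, QST, QTV, QUV, RSU, RTV, RUV, STU

giving chain groups C_0 ≅ Z^7, C_1 ≅ Z^18, C_2 ≅ Z^12.

The boundary map ∂_1: C_1 → C_0 maps an edge to its endpoints' difference, ∂[p,q] = q − p. For instance
  ∂PQ = Q − P.
The resulting 7×18 matrix has rank 6, and its Smith normal form has invariant factors (1,1,1,1,1,1).

Boundary ∂_2: C_2 → C_1 maps a triangle to the signed sum of its edges. For instance
  ∂QST = ST − QT + QS,
  ∂QUV = UV − QV + QU.
This gives a 18×12 integer matrix of rank 12; reducing to Smith normal form yields diagonal entries (1,1,1,1,1,1,1,1,1,1,1,2).

From H_k ≅ ker(∂_k) / im(∂_{k+1}) we obtain:

  H_0: rank C_0 − rank ∂_1 = 7 − 6 = 1, and the invariant factors of ∂_1 are all 1, so H_0 = Z.
  H_1: rank ker ∂_1 − rank ∂_2 = (18 − 6) − 12 = 0, and ∂_2 has invariant factor 2 > 1, so H_1 = Z/2.
  H_2: rank ker ∂_2 − rank ∂_3 = (12 − 12) − 0 = 0, and there is no ∂_3, so H_2 = 0.

As a check, the Euler characteristic is 7 − 18 + 12 = 1, which agrees with 1 − 0 + 0 = 1.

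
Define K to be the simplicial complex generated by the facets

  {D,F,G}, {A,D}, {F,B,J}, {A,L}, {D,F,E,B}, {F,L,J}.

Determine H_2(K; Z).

H_2 = 0.

Take the total order A < B < D < E < F < G < J < L on the vertex set. Then K (dimension 3) consists of the simplices:

  0-simplices (8): A, B, D, E, F, G, J, L
  1-simplices (14): AD, AL, BD, BE, BF, BJ, DE, DF, DG, EF, FG, FJ, FL, JL
  2-simplices (7): BDE, BDF, BEF, BFJ, DEF, DFG, FJL
  3-simplices (1): BDEF

Hence C_0 ≅ Z^8, C_1 ≅ Z^14, C_2 ≅ Z^7, C_3 ≅ Z^1.

The boundary map ∂_1: C_1 → C_0 maps an edge to its endpoints' difference, ∂[p,q] = q − p. For instance
  ∂DG = G − D.
The resulting 8×14 matrix has rank 7, and its Smith normal form has invariant factors (1,1,1,1,1,1,1).

The boundary map ∂_2: C_2 → C_1 maps a triangle to the signed sum of its edges. For instance
  ∂BFJ = FJ − BJ + BF,
  ∂BDE = DE − BE + BD.
The resulting 14×7 matrix has rank 6, and its Smith normal form has invariant factors (1,1,1,1,1,1).

Boundary ∂_3: C_3 → C_2 sends each 3-simplex σ to the alternating sum Σ_i (−1)^i (σ with its i-th vertex removed). For instance
  ∂BDEF = DEF − BEF + BDF − BDE.
The resulting 7×1 matrix has rank 1, and its Smith normal form has invariant factors (1).

From H_k ≅ ker(∂_k) / im(∂_{k+1}) we obtain:

  H_2: rank ker ∂_2 − rank ∂_3 = (7 − 6) − 1 = 0, and the invariant factors of ∂_3 are all 1, so H_2 ≅ 0.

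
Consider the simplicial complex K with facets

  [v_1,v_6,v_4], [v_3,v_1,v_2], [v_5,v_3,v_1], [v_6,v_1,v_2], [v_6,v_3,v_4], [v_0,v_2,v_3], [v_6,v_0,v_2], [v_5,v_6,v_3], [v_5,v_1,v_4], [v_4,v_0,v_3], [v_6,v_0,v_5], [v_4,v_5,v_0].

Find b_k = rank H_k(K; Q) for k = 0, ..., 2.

b_0 = 1, b_1 = 0, b_2 = 0.

We work with the vertex ordering v_0 < v_1 < v_2 < v_3 < v_4 < v_5 < v_6. The simplices of K, each written with vertices in increasing order, are:

  0-simplices (7): [v_0], [v_1], [v_2], [v_3], [v_4], [v_5], [v_6]
  1-simplices (18): (18 of them)
  2-simplices (12): (12 of them)

Hence C_0 ≅ Z^7, C_1 ≅ Z^18, C_2 ≅ Z^12.

The boundary map ∂_1: C_1 → C_0 maps an edge to its endpoints' difference, ∂[p,q] = q − p.
As a 7×18 matrix over Z this has rank 6, with invariant factors (1,1,1,1,1,1).

The boundary map ∂_2: C_2 → C_1 maps a triangle to the signed sum of its edges. For instance
  ∂[v_3,v_4,v_6] = [v_4,v_6] − [v_3,v_6] + [v_3,v_4],
  ∂[v_1,v_3,v_5] = [v_3,v_5] − [v_1,v_5] + [v_1,v_3].
As a 18×12 matrix over Z this has rank 12, with invariant factors (1,1,1,1,1,1,1,1,1,1,1,2).

Computing H_k = (kernel of ∂_k) / (image of ∂_{k+1}):

  H_0: rank C_0 − rank ∂_1 = 7 − 6 = 1, and the invariant factors of ∂_1 are all 1, so H_0 ≅ Z.
  H_1: rank ker ∂_1 − rank ∂_2 = (18 − 6) − 12 = 0, and ∂_2 has invariant factor 2 > 1, so H_1 ≅ Z/2.
  H_2: rank ker ∂_2 − rank ∂_3 = (12 − 12) − 0 = 0, and there is no ∂_3, so H_2 ≅ 0.

Hence the Betti numbers are b_0 = 1, b_1 = 0, b_2 = 0.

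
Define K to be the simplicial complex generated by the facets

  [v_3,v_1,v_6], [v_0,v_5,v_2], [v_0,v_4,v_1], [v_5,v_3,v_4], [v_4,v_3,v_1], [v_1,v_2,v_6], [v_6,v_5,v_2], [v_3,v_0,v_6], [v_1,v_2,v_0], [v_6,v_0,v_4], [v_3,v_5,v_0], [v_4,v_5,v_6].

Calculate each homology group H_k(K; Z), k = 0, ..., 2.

We work with the vertex ordering v_0 < v_1 < v_2 < v_3 < v_4 < v_5 < v_6. The simplices of K, each written with vertices in increasing order, are:

  0-simplices (7): [v_0], [v_1], [v_2], [v_3], [v_4], [v_5], [v_6]
  1-simplices (18): (18 of them)
  2-simplices (12): (12 of them)

giving chain groups C_0 ≅ Z^7, C_1 ≅ Z^18, C_2 ≅ Z^12.

∂_1: C_1 → C_0 sends each edge [p,q] (with p < q) to q − p.
The 7×18 boundary matrix has rank 6 and Smith normal form diag(1,1,1,1,1,1).

The boundary map ∂_2: C_2 → C_1 acts by ∂[p,q,r] = [q,r] − [p,r] + [p,q]. For instance
  ∂[v_1,v_2,v_6] = [v_2,v_6] − [v_1,v_6] + [v_1,v_2],
  ∂[v_1,v_3,v_4] = [v_3,v_4] − [v_1,v_4] + [v_1,v_3].
The 18×12 boundary matrix has rank 12 and Smith normal form diag(1,1,1,1,1,1,1,1,1,1,1,2).

From H_k ≅ ker(∂_k) / im(∂_{k+1}) we obtain:

  H_0: rank C_0 − rank ∂_1 = 7 − 6 = 1, and the invariant factors of ∂_1 are all 1, so H_0 ≅ Z.
  H_1: rank ker ∂_1 − rank ∂_2 = (18 − 6) − 12 = 0, and ∂_2 has invariant factor 2 > 1, so H_1 ≅ Z/2Z.
  H_2: rank ker ∂_2 − rank ∂_3 = (12 − 12) − 0 = 0, and there is no ∂_3, so H_2 ≅ 0.

(K is a triangulation of the real projective plane RP^2.)

H_0 ≅ Z,  H_1 ≅ Z/2Z,  H_2 = 0.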